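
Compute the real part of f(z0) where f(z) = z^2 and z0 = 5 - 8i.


Step 1: z0 = 5 - 8i
Step 2: z0^2 = 5^2 - (-8)^2 - 80i
Step 3: real part = 25 - 64 = -39

-39


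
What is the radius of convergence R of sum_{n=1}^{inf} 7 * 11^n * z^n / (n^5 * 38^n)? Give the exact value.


Step 1: General term a_n = 7 * 11^n / (n^5 * 38^n)
Step 2: By the root test, |a_n|^(1/n) = 7^(1/n) * 11 / (n^(5/n) * 38) -> 11/38 as n -> infinity (since 7^(1/n) -> 1 and n^(5/n) -> 1)
Step 3: R = 1/lim|a_n|^(1/n) = 38/11

38/11


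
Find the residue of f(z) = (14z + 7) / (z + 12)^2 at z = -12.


Step 1: Pole of order 2 at z = -12
Step 2: Res = lim d/dz [(z + 12)^2 * f(z)] as z -> -12
Step 3: (z + 12)^2 * f(z) = 14z + 7
Step 4: d/dz[14z + 7] = 14

14


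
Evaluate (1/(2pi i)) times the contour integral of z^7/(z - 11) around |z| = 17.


Step 1: f(z) = z^7, a = 11 is inside |z| = 17
Step 2: By Cauchy integral formula: (1/(2pi*i)) * integral = f(a)
Step 3: f(11) = 11^7 = 19487171

19487171


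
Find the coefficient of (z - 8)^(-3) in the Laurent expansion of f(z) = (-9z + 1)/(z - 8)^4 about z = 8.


Step 1: Write the numerator in powers of (z - 8): -9z + 1 = -9(z - 8) + (-9*8 + 1) = -9(z - 8) - 71
Step 2: Divide by (z - 8)^4: f(z) = -71(z - 8)^(-4) - 9(z - 8)^(-3)
Step 3: This finite sum is the Laurent series of f about z = 8.
Step 4: Coefficient of (z - 8)^(-3) = coefficient of (z - 8) in the re-centred numerator = -9

-9


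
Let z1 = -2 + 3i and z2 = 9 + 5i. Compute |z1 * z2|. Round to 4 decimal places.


Step 1: |z1| = sqrt((-2)^2 + 3^2) = sqrt(13)
Step 2: |z2| = sqrt(9^2 + 5^2) = sqrt(106)
Step 3: |z1*z2| = |z1|*|z2| = sqrt(13) * sqrt(106) = sqrt(13 * 106) = sqrt(1378)
Step 4: = 37.1214

37.1214


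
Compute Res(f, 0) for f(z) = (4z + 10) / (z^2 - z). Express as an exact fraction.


Step 1: Q(z) = z^2 - z = (z)(z - 1)
Step 2: Q'(z) = 2z - 1
Step 3: Q'(0) = -1, P(0) = 10
Step 4: Res = P(0)/Q'(0) = 10/(-1) = -10

-10


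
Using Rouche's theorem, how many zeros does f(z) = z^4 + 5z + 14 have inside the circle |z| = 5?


Step 1: On |z| = 5 the three terms have sizes |z^4| = 5^4 = 625, |5z| = 5*5 = 25, |14| = 14
Step 2: The dominant term is g(z) = z^4; let h(z) = 5z + 14 so f = g + h
Step 3: On |z| = 5: |g| = 625 and |h| <= 25 + 14 = 39
Step 4: Since 625 > 39, |h| < |g| on |z| = 5, so by Rouche f has the same number of zeros as g inside |z| < 5
Step 5: g(z) = z^4 has 4 zeros (all at the origin) inside |z| < 5. Answer = 4

4


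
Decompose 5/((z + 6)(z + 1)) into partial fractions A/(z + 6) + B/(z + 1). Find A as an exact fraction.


Step 1: Multiply both sides by (z + 6) and set z = -6
Step 2: A = 5 / (-6 + 1)
Step 3: A = 5 / (-5)
Step 4: A = -1

-1


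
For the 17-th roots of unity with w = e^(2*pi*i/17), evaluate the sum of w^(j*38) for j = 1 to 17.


Step 1: The sum sum_{j=1}^{n} w^(k*j) equals n if n | k, else 0.
Step 2: Here n = 17, k = 38
Step 3: Does n divide k? 17 | 38 -> False
Step 4: Sum = 0

0


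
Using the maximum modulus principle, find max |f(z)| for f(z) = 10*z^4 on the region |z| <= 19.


Step 1: On |z| = 19, |f(z)| = 10 * |z|^4 = 10 * 19^4
Step 2: By maximum modulus principle, maximum is on boundary.
Step 3: Maximum = 10 * 130321 = 1303210

1303210


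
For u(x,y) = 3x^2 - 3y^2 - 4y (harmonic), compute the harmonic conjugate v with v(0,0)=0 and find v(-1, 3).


Step 1: v_x = -u_y = 6y + 4
Step 2: v_y = u_x = 6x + 0
Step 3: v = 6xy + 4x + C
Step 4: v(0,0) = 0 => C = 0
Step 5: v(-1, 3) = -22

-22


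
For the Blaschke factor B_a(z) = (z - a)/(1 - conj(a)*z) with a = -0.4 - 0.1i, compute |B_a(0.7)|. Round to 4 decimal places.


Step 1: Numerator z0 - a = 0.7 - (-0.4 - 0.1i) = 1.1 + 0.1i
Step 2: Denominator 1 - conj(a)*z0 = 1 - (-0.4 + 0.1i)*0.7 = 1.28 - 0.07i
Step 3: |z0 - a|^2 = 1.1^2 + 0.1^2 = 1.22; |1 - conj(a)*z0|^2 = 1.28^2 + (-0.07)^2 = 1.6433
Step 4: |B_a(0.7)| = sqrt(1.22 / 1.6433) = sqrt(0.742409)
Step 5: = 0.8616

0.8616


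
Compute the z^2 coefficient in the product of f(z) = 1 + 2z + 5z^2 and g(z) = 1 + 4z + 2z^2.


Step 1: z^2 term in f*g comes from: (1)*(2z^2) + (2z)*(4z) + (5z^2)*(1)
Step 2: = 2 + 8 + 5
Step 3: = 15

15


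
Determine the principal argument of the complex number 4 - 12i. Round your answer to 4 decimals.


Step 1: z = 4 - 12i
Step 2: arg(z) = atan2(-12, 4)
Step 3: arg(z) = -1.249

-1.249


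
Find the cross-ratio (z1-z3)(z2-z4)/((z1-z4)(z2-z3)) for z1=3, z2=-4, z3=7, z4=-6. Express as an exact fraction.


Step 1: (z1-z3)(z2-z4) = (-4) * 2 = -8
Step 2: (z1-z4)(z2-z3) = 9 * (-11) = -99
Step 3: Cross-ratio = 8/99 = 8/99

8/99


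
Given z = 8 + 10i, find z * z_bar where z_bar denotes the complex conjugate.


Step 1: conj(z) = 8 - 10i
Step 2: z * conj(z) = 8^2 + 10^2
Step 3: = 64 + 100 = 164

164


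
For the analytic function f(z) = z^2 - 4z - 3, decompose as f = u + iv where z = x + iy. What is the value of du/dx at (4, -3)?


Step 1: f(z) = (x+iy)^2 - 4(x+iy) - 3
Step 2: u = (x^2 - y^2) - 4x - 3
Step 3: u_x = 2x - 4
Step 4: At (4, -3): u_x = 8 - 4 = 4

4


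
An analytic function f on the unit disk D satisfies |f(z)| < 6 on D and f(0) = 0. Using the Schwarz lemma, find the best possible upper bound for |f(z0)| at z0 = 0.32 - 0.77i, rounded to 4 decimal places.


Step 1: g = f/6 maps D -> D with g(0) = 0, so by the Schwarz lemma |g(z)| <= |z|, i.e. |f(z)| <= 6|z|; this is sharp (f(z) = 6z).
Step 2: |z0|^2 = 0.32^2 + (-0.77)^2 = 0.6953
Step 3: |z0| = sqrt(0.6953) = 0.833847
Step 4: Best bound = 6 * |z0| = 6 * 0.833847 = 5.0031

5.0031


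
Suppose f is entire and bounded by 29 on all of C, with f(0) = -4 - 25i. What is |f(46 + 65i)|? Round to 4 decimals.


Step 1: By Liouville's theorem, a bounded entire function is constant.
Step 2: f(z) = f(0) = -4 - 25i for all z.
Step 3: |f(w)| = |-4 - 25i| = sqrt(16 + 625)
Step 4: = 25.318

25.318


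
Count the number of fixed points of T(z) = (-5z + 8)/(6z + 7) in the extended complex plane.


Step 1: Fixed points satisfy T(z) = z
Step 2: 6z^2 + 12z - 8 = 0
Step 3: Discriminant = 12^2 - 4*6*(-8) = 336
Step 4: Number of fixed points = 2

2


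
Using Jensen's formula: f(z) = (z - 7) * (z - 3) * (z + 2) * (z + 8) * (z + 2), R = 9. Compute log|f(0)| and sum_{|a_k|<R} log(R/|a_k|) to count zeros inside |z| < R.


Jensen's formula: (1/2pi)*integral log|f(Re^it)|dt = log|f(0)| + sum_{|a_k|<R} log(R/|a_k|)
Step 1: f(0) = (-7) * (-3) * 2 * 8 * 2 = 672
Step 2: log|f(0)| = log|7| + log|3| + log|-2| + log|-8| + log|-2| = 6.5103
Step 3: Zeros inside |z| < 9: 7, 3, -2, -8, -2
Step 4: Jensen sum = log(9/7) + log(9/3) + log(9/2) + log(9/8) + log(9/2) = 4.4759
Step 5: n(R) = number of terms in the Jensen sum = count of zeros inside |z| < 9 = 5

5


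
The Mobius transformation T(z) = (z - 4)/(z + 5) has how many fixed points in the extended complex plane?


Step 1: Fixed points satisfy T(z) = z
Step 2: z^2 + 4z + 4 = 0
Step 3: Discriminant = 4^2 - 4*1*4 = 0
Step 4: Number of fixed points = 1

1


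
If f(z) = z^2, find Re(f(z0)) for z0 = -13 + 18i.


Step 1: z0 = -13 + 18i
Step 2: z0^2 = (-13)^2 - 18^2 - 468i
Step 3: real part = 169 - 324 = -155

-155


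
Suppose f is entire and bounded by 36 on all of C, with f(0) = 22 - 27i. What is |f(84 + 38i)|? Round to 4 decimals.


Step 1: By Liouville's theorem, a bounded entire function is constant.
Step 2: f(z) = f(0) = 22 - 27i for all z.
Step 3: |f(w)| = |22 - 27i| = sqrt(484 + 729)
Step 4: = 34.8281

34.8281


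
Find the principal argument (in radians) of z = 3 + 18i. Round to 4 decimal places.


Step 1: z = 3 + 18i
Step 2: arg(z) = atan2(18, 3)
Step 3: arg(z) = 1.4056

1.4056


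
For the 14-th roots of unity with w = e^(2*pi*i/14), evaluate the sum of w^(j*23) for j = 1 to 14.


Step 1: The sum sum_{j=1}^{n} w^(k*j) equals n if n | k, else 0.
Step 2: Here n = 14, k = 23
Step 3: Does n divide k? 14 | 23 -> False
Step 4: Sum = 0

0


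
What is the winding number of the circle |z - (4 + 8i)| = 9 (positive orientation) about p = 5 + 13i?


Step 1: Center c = (4, 8), radius = 9
Step 2: |p - c|^2 = 1^2 + 5^2 = 26
Step 3: r^2 = 81
Step 4: |p-c| < r so winding number = 1

1


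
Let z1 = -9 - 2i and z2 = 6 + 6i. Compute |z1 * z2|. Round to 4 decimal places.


Step 1: |z1| = sqrt((-9)^2 + (-2)^2) = sqrt(85)
Step 2: |z2| = sqrt(6^2 + 6^2) = sqrt(72)
Step 3: |z1*z2| = |z1|*|z2| = sqrt(85) * sqrt(72) = sqrt(85 * 72) = sqrt(6120)
Step 4: = 78.2304

78.2304


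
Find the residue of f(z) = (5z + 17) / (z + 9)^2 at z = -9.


Step 1: Pole of order 2 at z = -9
Step 2: Res = lim d/dz [(z + 9)^2 * f(z)] as z -> -9
Step 3: (z + 9)^2 * f(z) = 5z + 17
Step 4: d/dz[5z + 17] = 5

5


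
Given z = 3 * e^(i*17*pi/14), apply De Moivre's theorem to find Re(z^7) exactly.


Step 1: By De Moivre's theorem, z^7 = 3^7 * e^(i*7*17*pi/14) = 2187 * (cos(17*pi/2) + i*sin(17*pi/2))
Step 2: |z|^7 = 3^7 = 2187
Step 3: Reduce the angle mod 2*pi: 17*pi/2 - 8*pi = pi/2
Step 4: cos(pi/2) = 0
Step 5: Re(z^7) = 2187 * 0 = 0

0


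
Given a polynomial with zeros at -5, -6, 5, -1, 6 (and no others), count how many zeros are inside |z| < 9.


Step 1: Check each root:
  z = -5: |-5| = 5 < 9
  z = -6: |-6| = 6 < 9
  z = 5: |5| = 5 < 9
  z = -1: |-1| = 1 < 9
  z = 6: |6| = 6 < 9
Step 2: Count = 5

5


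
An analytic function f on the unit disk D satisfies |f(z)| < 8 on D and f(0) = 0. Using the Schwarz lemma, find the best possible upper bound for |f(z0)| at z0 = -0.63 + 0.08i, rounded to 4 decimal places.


Step 1: g = f/8 maps D -> D with g(0) = 0, so by the Schwarz lemma |g(z)| <= |z|, i.e. |f(z)| <= 8|z|; this is sharp (f(z) = 8z).
Step 2: |z0|^2 = (-0.63)^2 + 0.08^2 = 0.4033
Step 3: |z0| = sqrt(0.4033) = 0.635059
Step 4: Best bound = 8 * |z0| = 8 * 0.635059 = 5.0805

5.0805


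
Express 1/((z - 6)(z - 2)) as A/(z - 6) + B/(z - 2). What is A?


Step 1: Multiply both sides by (z - 6) and set z = 6
Step 2: A = 1 / (6 - 2)
Step 3: A = 1 / 4
Step 4: A = 1/4

1/4


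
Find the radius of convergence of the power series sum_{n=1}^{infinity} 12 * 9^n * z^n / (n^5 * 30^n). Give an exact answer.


Step 1: General term a_n = 12 * 9^n / (n^5 * 30^n)
Step 2: By the root test, |a_n|^(1/n) = 12^(1/n) * 9 / (n^(5/n) * 30) -> 9/30 as n -> infinity (since 12^(1/n) -> 1 and n^(5/n) -> 1)
Step 3: R = 1/lim|a_n|^(1/n) = 30/9 = 10/3

10/3


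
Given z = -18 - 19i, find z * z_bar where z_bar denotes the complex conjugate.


Step 1: conj(z) = -18 + 19i
Step 2: z * conj(z) = (-18)^2 + (-19)^2
Step 3: = 324 + 361 = 685

685


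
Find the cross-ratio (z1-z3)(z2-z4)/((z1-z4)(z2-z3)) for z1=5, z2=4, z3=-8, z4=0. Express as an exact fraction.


Step 1: (z1-z3)(z2-z4) = 13 * 4 = 52
Step 2: (z1-z4)(z2-z3) = 5 * 12 = 60
Step 3: Cross-ratio = 52/60 = 13/15

13/15


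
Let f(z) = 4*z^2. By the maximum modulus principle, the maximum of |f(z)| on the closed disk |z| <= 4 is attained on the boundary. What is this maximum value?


Step 1: On |z| = 4, |f(z)| = 4 * |z|^2 = 4 * 4^2
Step 2: By maximum modulus principle, maximum is on boundary.
Step 3: Maximum = 4 * 16 = 64

64


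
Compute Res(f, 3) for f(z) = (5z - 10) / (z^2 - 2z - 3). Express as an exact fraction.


Step 1: Q(z) = z^2 - 2z - 3 = (z - 3)(z + 1)
Step 2: Q'(z) = 2z - 2
Step 3: Q'(3) = 4, P(3) = 5
Step 4: Res = P(3)/Q'(3) = 5/4 = 5/4

5/4


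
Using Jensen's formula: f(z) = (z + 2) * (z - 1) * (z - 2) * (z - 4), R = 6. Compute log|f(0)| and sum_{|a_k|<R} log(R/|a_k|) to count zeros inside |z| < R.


Jensen's formula: (1/2pi)*integral log|f(Re^it)|dt = log|f(0)| + sum_{|a_k|<R} log(R/|a_k|)
Step 1: f(0) = 2 * (-1) * (-2) * (-4) = -16
Step 2: log|f(0)| = log|-2| + log|1| + log|2| + log|4| = 2.7726
Step 3: Zeros inside |z| < 6: -2, 1, 2, 4
Step 4: Jensen sum = log(6/2) + log(6/1) + log(6/2) + log(6/4) = 4.3944
Step 5: n(R) = number of terms in the Jensen sum = count of zeros inside |z| < 6 = 4

4


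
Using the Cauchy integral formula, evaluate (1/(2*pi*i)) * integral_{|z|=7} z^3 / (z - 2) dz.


Step 1: f(z) = z^3, a = 2 is inside |z| = 7
Step 2: By Cauchy integral formula: (1/(2pi*i)) * integral = f(a)
Step 3: f(2) = 2^3 = 8

8


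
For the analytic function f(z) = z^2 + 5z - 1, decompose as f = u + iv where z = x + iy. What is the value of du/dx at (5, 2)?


Step 1: f(z) = (x+iy)^2 + 5(x+iy) - 1
Step 2: u = (x^2 - y^2) + 5x - 1
Step 3: u_x = 2x + 5
Step 4: At (5, 2): u_x = 10 + 5 = 15

15


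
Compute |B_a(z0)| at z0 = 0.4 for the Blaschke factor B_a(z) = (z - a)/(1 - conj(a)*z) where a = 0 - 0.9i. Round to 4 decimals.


Step 1: Numerator z0 - a = 0.4 - (0 - 0.9i) = 0.4 + 0.9i
Step 2: Denominator 1 - conj(a)*z0 = 1 - (0 + 0.9i)*0.4 = 1 - 0.36i
Step 3: |z0 - a|^2 = 0.4^2 + 0.9^2 = 0.97; |1 - conj(a)*z0|^2 = 1^2 + (-0.36)^2 = 1.1296
Step 4: |B_a(0.4)| = sqrt(0.97 / 1.1296) = sqrt(0.858711)
Step 5: = 0.9267

0.9267


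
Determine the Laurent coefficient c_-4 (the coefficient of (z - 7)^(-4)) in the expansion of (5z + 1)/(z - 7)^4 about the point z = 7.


Step 1: Write the numerator in powers of (z - 7): 5z + 1 = 5(z - 7) + (5*7 + 1) = 5(z - 7) + 36
Step 2: Divide by (z - 7)^4: f(z) = 36(z - 7)^(-4) + 5(z - 7)^(-3)
Step 3: This finite sum is the Laurent series of f about z = 7.
Step 4: Coefficient of (z - 7)^(-4) = 5*7 + 1 = 36

36


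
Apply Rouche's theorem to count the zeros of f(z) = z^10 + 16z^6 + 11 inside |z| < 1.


Step 1: On |z| = 1 the three terms have sizes |z^10| = 1^10 = 1, |16z^6| = 16*1^6 = 16, |11| = 11
Step 2: The dominant term is g(z) = 16z^6; let h(z) = z^10 + 11 so f = g + h
Step 3: On |z| = 1: |g| = 16 and |h| <= 1 + 11 = 12
Step 4: Since 16 > 12, |h| < |g| on |z| = 1, so by Rouche f has the same number of zeros as g inside |z| < 1
Step 5: g(z) = 16z^6 has 6 zeros (at the origin, multiplicity 6) inside |z| < 1. Answer = 6

6


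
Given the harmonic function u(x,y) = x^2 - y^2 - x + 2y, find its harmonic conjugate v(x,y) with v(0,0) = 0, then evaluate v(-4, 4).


Step 1: v_x = -u_y = 2y - 2
Step 2: v_y = u_x = 2x - 1
Step 3: v = 2xy - 2x - y + C
Step 4: v(0,0) = 0 => C = 0
Step 5: v(-4, 4) = -28

-28


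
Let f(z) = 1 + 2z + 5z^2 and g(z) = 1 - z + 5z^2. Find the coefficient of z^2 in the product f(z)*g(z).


Step 1: z^2 term in f*g comes from: (1)*(5z^2) + (2z)*(-z) + (5z^2)*(1)
Step 2: = 5 - 2 + 5
Step 3: = 8

8


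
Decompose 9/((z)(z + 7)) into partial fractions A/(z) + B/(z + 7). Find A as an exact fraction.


Step 1: Multiply both sides by (z) and set z = 0
Step 2: A = 9 / (0 + 7)
Step 3: A = 9 / 7
Step 4: A = 9/7

9/7


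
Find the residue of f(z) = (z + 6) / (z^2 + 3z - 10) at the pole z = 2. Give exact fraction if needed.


Step 1: Q(z) = z^2 + 3z - 10 = (z - 2)(z + 5)
Step 2: Q'(z) = 2z + 3
Step 3: Q'(2) = 7, P(2) = 8
Step 4: Res = P(2)/Q'(2) = 8/7 = 8/7

8/7


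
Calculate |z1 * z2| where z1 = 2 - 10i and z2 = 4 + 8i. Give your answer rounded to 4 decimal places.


Step 1: |z1| = sqrt(2^2 + (-10)^2) = sqrt(104)
Step 2: |z2| = sqrt(4^2 + 8^2) = sqrt(80)
Step 3: |z1*z2| = |z1|*|z2| = sqrt(104) * sqrt(80) = sqrt(104 * 80) = sqrt(8320)
Step 4: = 91.214

91.214


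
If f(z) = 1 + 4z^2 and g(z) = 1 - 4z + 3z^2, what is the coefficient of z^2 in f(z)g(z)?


Step 1: z^2 term in f*g comes from: (1)*(3z^2) + (0)*(-4z) + (4z^2)*(1)
Step 2: = 3 + 0 + 4
Step 3: = 7

7


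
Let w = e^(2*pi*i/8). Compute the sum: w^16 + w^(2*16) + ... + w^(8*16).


Step 1: The sum sum_{j=1}^{n} w^(k*j) equals n if n | k, else 0.
Step 2: Here n = 8, k = 16
Step 3: Does n divide k? 8 | 16 -> True
Step 4: Sum = 8

8


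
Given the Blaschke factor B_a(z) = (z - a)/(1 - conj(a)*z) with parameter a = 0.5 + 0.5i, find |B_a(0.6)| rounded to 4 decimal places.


Step 1: Numerator z0 - a = 0.6 - (0.5 + 0.5i) = 0.1 - 0.5i
Step 2: Denominator 1 - conj(a)*z0 = 1 - (0.5 - 0.5i)*0.6 = 0.7 + 0.3i
Step 3: |z0 - a|^2 = 0.1^2 + (-0.5)^2 = 0.26; |1 - conj(a)*z0|^2 = 0.7^2 + 0.3^2 = 0.58
Step 4: |B_a(0.6)| = sqrt(0.26 / 0.58) = sqrt(0.448276)
Step 5: = 0.6695

0.6695


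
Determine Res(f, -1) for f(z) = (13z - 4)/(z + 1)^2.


Step 1: Pole of order 2 at z = -1
Step 2: Res = lim d/dz [(z + 1)^2 * f(z)] as z -> -1
Step 3: (z + 1)^2 * f(z) = 13z - 4
Step 4: d/dz[13z - 4] = 13

13


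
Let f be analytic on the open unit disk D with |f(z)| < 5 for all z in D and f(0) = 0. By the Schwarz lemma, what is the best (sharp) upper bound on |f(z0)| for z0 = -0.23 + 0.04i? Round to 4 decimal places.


Step 1: g = f/5 maps D -> D with g(0) = 0, so by the Schwarz lemma |g(z)| <= |z|, i.e. |f(z)| <= 5|z|; this is sharp (f(z) = 5z).
Step 2: |z0|^2 = (-0.23)^2 + 0.04^2 = 0.0545
Step 3: |z0| = sqrt(0.0545) = 0.233452
Step 4: Best bound = 5 * |z0| = 5 * 0.233452 = 1.1673

1.1673


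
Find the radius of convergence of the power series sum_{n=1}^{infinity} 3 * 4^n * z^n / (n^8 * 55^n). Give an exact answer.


Step 1: General term a_n = 3 * 4^n / (n^8 * 55^n)
Step 2: By the root test, |a_n|^(1/n) = 3^(1/n) * 4 / (n^(8/n) * 55) -> 4/55 as n -> infinity (since 3^(1/n) -> 1 and n^(8/n) -> 1)
Step 3: R = 1/lim|a_n|^(1/n) = 55/4

55/4


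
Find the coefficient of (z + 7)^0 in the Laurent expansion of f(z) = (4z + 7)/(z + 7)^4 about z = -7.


Step 1: Write the numerator in powers of (z + 7): 4z + 7 = 4(z + 7) + (4*(-7) + 7) = 4(z + 7) - 21
Step 2: Divide by (z + 7)^4: f(z) = -21(z + 7)^(-4) + 4(z + 7)^(-3)
Step 3: This finite sum is the Laurent series of f about z = -7.
Step 4: Only the powers -4 and -3 appear, so the coefficient of (z + 7)^0 = 0

0


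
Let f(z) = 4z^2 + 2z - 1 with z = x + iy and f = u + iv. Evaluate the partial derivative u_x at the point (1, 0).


Step 1: f(z) = 4(x+iy)^2 + 2(x+iy) - 1
Step 2: u = 4(x^2 - y^2) + 2x - 1
Step 3: u_x = 8x + 2
Step 4: At (1, 0): u_x = 8 + 2 = 10

10


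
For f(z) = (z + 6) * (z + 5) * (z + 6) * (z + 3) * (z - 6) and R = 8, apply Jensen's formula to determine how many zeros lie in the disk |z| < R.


Jensen's formula: (1/2pi)*integral log|f(Re^it)|dt = log|f(0)| + sum_{|a_k|<R} log(R/|a_k|)
Step 1: f(0) = 6 * 5 * 6 * 3 * (-6) = -3240
Step 2: log|f(0)| = log|-6| + log|-5| + log|-6| + log|-3| + log|6| = 8.0833
Step 3: Zeros inside |z| < 8: -6, -5, -6, -3, 6
Step 4: Jensen sum = log(8/6) + log(8/5) + log(8/6) + log(8/3) + log(8/6) = 2.3139
Step 5: n(R) = number of terms in the Jensen sum = count of zeros inside |z| < 8 = 5

5


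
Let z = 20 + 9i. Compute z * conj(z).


Step 1: conj(z) = 20 - 9i
Step 2: z * conj(z) = 20^2 + 9^2
Step 3: = 400 + 81 = 481

481


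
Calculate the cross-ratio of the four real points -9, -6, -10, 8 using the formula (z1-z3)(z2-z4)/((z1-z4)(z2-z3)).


Step 1: (z1-z3)(z2-z4) = 1 * (-14) = -14
Step 2: (z1-z4)(z2-z3) = (-17) * 4 = -68
Step 3: Cross-ratio = 14/68 = 7/34

7/34


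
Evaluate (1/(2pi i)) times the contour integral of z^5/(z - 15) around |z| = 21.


Step 1: f(z) = z^5, a = 15 is inside |z| = 21
Step 2: By Cauchy integral formula: (1/(2pi*i)) * integral = f(a)
Step 3: f(15) = 15^5 = 759375

759375


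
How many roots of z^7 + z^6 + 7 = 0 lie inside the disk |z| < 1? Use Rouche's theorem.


Step 1: On |z| = 1 the three terms have sizes |z^7| = 1^7 = 1, |z^6| = 1^6 = 1, |7| = 7
Step 2: The dominant term is g(z) = 7; let h(z) = z^7 + z^6 so f = g + h
Step 3: On |z| = 1: |g| = 7 and |h| <= 1 + 1 = 2
Step 4: Since 7 > 2, |h| < |g| on |z| = 1, so by Rouche f has the same number of zeros as g inside |z| < 1
Step 5: g(z) = 7 is a nonzero constant with no zeros inside |z| < 1. Answer = 0

0


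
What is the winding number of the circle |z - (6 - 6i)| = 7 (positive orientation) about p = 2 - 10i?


Step 1: Center c = (6, -6), radius = 7
Step 2: |p - c|^2 = (-4)^2 + (-4)^2 = 32
Step 3: r^2 = 49
Step 4: |p-c| < r so winding number = 1

1


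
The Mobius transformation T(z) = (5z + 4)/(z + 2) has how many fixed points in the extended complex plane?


Step 1: Fixed points satisfy T(z) = z
Step 2: z^2 - 3z - 4 = 0
Step 3: Discriminant = (-3)^2 - 4*1*(-4) = 25
Step 4: Number of fixed points = 2

2


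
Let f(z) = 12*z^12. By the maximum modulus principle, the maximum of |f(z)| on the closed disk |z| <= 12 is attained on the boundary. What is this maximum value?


Step 1: On |z| = 12, |f(z)| = 12 * |z|^12 = 12 * 12^12
Step 2: By maximum modulus principle, maximum is on boundary.
Step 3: Maximum = 12 * 8916100448256 = 106993205379072

106993205379072


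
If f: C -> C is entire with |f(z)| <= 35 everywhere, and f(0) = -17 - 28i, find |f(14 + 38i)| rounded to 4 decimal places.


Step 1: By Liouville's theorem, a bounded entire function is constant.
Step 2: f(z) = f(0) = -17 - 28i for all z.
Step 3: |f(w)| = |-17 - 28i| = sqrt(289 + 784)
Step 4: = 32.7567

32.7567


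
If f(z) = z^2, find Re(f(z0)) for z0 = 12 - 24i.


Step 1: z0 = 12 - 24i
Step 2: z0^2 = 12^2 - (-24)^2 - 576i
Step 3: real part = 144 - 576 = -432

-432


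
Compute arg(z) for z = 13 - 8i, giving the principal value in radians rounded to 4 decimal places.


Step 1: z = 13 - 8i
Step 2: arg(z) = atan2(-8, 13)
Step 3: arg(z) = -0.5517

-0.5517


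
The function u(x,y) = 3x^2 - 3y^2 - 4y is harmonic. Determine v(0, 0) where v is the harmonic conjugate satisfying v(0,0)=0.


Step 1: v_x = -u_y = 6y + 4
Step 2: v_y = u_x = 6x + 0
Step 3: v = 6xy + 4x + C
Step 4: v(0,0) = 0 => C = 0
Step 5: v(0, 0) = 0

0


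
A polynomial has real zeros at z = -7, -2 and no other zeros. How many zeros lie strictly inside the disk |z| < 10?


Step 1: Check each root:
  z = -7: |-7| = 7 < 10
  z = -2: |-2| = 2 < 10
Step 2: Count = 2

2


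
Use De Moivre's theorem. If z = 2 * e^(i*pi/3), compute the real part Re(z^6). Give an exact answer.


Step 1: By De Moivre's theorem, z^6 = 2^6 * e^(i*6*pi/3) = 64 * (cos(2*pi) + i*sin(2*pi))
Step 2: |z|^6 = 2^6 = 64
Step 3: Reduce the angle mod 2*pi: 2*pi - 2*pi = 0
Step 4: cos(0) = 1
Step 5: Re(z^6) = 64 * 1 = 64

64


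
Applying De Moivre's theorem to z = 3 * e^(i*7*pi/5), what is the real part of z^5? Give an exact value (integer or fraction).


Step 1: By De Moivre's theorem, z^5 = 3^5 * e^(i*5*7*pi/5) = 243 * (cos(7*pi) + i*sin(7*pi))
Step 2: |z|^5 = 3^5 = 243
Step 3: Reduce the angle mod 2*pi: 7*pi - 6*pi = pi
Step 4: cos(pi) = -1
Step 5: Re(z^5) = 243 * (-1) = -243

-243


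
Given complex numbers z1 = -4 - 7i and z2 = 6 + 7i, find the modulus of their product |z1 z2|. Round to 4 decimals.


Step 1: |z1| = sqrt((-4)^2 + (-7)^2) = sqrt(65)
Step 2: |z2| = sqrt(6^2 + 7^2) = sqrt(85)
Step 3: |z1*z2| = |z1|*|z2| = sqrt(65) * sqrt(85) = sqrt(65 * 85) = sqrt(5525)
Step 4: = 74.3303

74.3303


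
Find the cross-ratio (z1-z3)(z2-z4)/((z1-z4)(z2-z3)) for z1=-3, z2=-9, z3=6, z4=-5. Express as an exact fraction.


Step 1: (z1-z3)(z2-z4) = (-9) * (-4) = 36
Step 2: (z1-z4)(z2-z3) = 2 * (-15) = -30
Step 3: Cross-ratio = -36/30 = -6/5

-6/5


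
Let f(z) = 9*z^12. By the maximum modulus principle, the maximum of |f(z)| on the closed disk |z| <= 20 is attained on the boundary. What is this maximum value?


Step 1: On |z| = 20, |f(z)| = 9 * |z|^12 = 9 * 20^12
Step 2: By maximum modulus principle, maximum is on boundary.
Step 3: Maximum = 9 * 4096000000000000 = 36864000000000000

36864000000000000


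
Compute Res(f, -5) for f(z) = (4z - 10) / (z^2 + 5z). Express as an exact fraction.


Step 1: Q(z) = z^2 + 5z = (z + 5)(z)
Step 2: Q'(z) = 2z + 5
Step 3: Q'(-5) = -5, P(-5) = -30
Step 4: Res = P(-5)/Q'(-5) = -30/(-5) = 6

6


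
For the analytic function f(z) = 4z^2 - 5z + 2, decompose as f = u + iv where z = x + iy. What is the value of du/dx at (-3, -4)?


Step 1: f(z) = 4(x+iy)^2 - 5(x+iy) + 2
Step 2: u = 4(x^2 - y^2) - 5x + 2
Step 3: u_x = 8x - 5
Step 4: At (-3, -4): u_x = -24 - 5 = -29

-29


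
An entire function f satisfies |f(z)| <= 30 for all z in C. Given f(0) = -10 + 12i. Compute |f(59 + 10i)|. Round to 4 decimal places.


Step 1: By Liouville's theorem, a bounded entire function is constant.
Step 2: f(z) = f(0) = -10 + 12i for all z.
Step 3: |f(w)| = |-10 + 12i| = sqrt(100 + 144)
Step 4: = 15.6205

15.6205


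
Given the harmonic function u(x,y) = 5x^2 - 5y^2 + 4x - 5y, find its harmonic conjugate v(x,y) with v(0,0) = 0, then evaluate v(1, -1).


Step 1: v_x = -u_y = 10y + 5
Step 2: v_y = u_x = 10x + 4
Step 3: v = 10xy + 5x + 4y + C
Step 4: v(0,0) = 0 => C = 0
Step 5: v(1, -1) = -9

-9


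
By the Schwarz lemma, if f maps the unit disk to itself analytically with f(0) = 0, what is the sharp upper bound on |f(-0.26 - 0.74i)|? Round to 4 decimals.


Step 1: Schwarz lemma: if f: D -> D is analytic with f(0) = 0, then |f(z)| <= |z| for all z in D, and this is sharp (f(z) = z).
Step 2: |z0|^2 = (-0.26)^2 + (-0.74)^2 = 0.6152
Step 3: |z0| = sqrt(0.6152) = 0.784347
Step 4: Best bound = |z0| = 0.7843

0.7843


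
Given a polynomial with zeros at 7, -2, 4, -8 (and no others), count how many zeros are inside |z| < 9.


Step 1: Check each root:
  z = 7: |7| = 7 < 9
  z = -2: |-2| = 2 < 9
  z = 4: |4| = 4 < 9
  z = -8: |-8| = 8 < 9
Step 2: Count = 4

4


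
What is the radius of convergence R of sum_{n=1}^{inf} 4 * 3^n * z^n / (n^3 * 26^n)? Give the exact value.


Step 1: General term a_n = 4 * 3^n / (n^3 * 26^n)
Step 2: By the root test, |a_n|^(1/n) = 4^(1/n) * 3 / (n^(3/n) * 26) -> 3/26 as n -> infinity (since 4^(1/n) -> 1 and n^(3/n) -> 1)
Step 3: R = 1/lim|a_n|^(1/n) = 26/3

26/3


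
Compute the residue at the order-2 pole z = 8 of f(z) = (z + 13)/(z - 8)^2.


Step 1: Pole of order 2 at z = 8
Step 2: Res = lim d/dz [(z - 8)^2 * f(z)] as z -> 8
Step 3: (z - 8)^2 * f(z) = z + 13
Step 4: d/dz[z + 13] = 1

1


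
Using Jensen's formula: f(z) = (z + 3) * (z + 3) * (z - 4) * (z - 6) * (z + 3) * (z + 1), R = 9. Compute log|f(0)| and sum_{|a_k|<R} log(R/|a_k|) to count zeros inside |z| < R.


Jensen's formula: (1/2pi)*integral log|f(Re^it)|dt = log|f(0)| + sum_{|a_k|<R} log(R/|a_k|)
Step 1: f(0) = 3 * 3 * (-4) * (-6) * 3 * 1 = 648
Step 2: log|f(0)| = log|-3| + log|-3| + log|4| + log|6| + log|-3| + log|-1| = 6.4739
Step 3: Zeros inside |z| < 9: -3, -3, 4, 6, -3, -1
Step 4: Jensen sum = log(9/3) + log(9/3) + log(9/4) + log(9/6) + log(9/3) + log(9/1) = 6.7095
Step 5: n(R) = number of terms in the Jensen sum = count of zeros inside |z| < 9 = 6

6


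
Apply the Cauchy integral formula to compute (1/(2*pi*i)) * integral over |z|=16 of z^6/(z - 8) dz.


Step 1: f(z) = z^6, a = 8 is inside |z| = 16
Step 2: By Cauchy integral formula: (1/(2pi*i)) * integral = f(a)
Step 3: f(8) = 8^6 = 262144

262144


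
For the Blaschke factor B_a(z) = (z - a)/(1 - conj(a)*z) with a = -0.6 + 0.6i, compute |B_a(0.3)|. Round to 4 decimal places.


Step 1: Numerator z0 - a = 0.3 - (-0.6 + 0.6i) = 0.9 - 0.6i
Step 2: Denominator 1 - conj(a)*z0 = 1 - (-0.6 - 0.6i)*0.3 = 1.18 + 0.18i
Step 3: |z0 - a|^2 = 0.9^2 + (-0.6)^2 = 1.17; |1 - conj(a)*z0|^2 = 1.18^2 + 0.18^2 = 1.4248
Step 4: |B_a(0.3)| = sqrt(1.17 / 1.4248) = sqrt(0.821168)
Step 5: = 0.9062

0.9062


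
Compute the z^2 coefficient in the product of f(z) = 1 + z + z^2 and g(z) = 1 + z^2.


Step 1: z^2 term in f*g comes from: (1)*(z^2) + (z)*(0) + (z^2)*(1)
Step 2: = 1 + 0 + 1
Step 3: = 2

2


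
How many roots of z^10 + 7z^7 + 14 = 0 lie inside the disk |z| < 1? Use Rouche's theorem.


Step 1: On |z| = 1 the three terms have sizes |z^10| = 1^10 = 1, |7z^7| = 7*1^7 = 7, |14| = 14
Step 2: The dominant term is g(z) = 14; let h(z) = z^10 + 7z^7 so f = g + h
Step 3: On |z| = 1: |g| = 14 and |h| <= 1 + 7 = 8
Step 4: Since 14 > 8, |h| < |g| on |z| = 1, so by Rouche f has the same number of zeros as g inside |z| < 1
Step 5: g(z) = 14 is a nonzero constant with no zeros inside |z| < 1. Answer = 0

0


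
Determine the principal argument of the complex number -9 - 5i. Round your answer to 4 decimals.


Step 1: z = -9 - 5i
Step 2: arg(z) = atan2(-5, -9)
Step 3: arg(z) = -2.6345

-2.6345


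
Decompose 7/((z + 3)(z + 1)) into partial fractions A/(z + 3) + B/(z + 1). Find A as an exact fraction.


Step 1: Multiply both sides by (z + 3) and set z = -3
Step 2: A = 7 / (-3 + 1)
Step 3: A = 7 / (-2)
Step 4: A = -7/2

-7/2


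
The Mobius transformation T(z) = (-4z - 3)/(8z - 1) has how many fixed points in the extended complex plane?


Step 1: Fixed points satisfy T(z) = z
Step 2: 8z^2 + 3z + 3 = 0
Step 3: Discriminant = 3^2 - 4*8*3 = -87
Step 4: Number of fixed points = 2

2


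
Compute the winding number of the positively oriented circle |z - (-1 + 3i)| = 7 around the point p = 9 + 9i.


Step 1: Center c = (-1, 3), radius = 7
Step 2: |p - c|^2 = 10^2 + 6^2 = 136
Step 3: r^2 = 49
Step 4: |p-c| > r so winding number = 0

0


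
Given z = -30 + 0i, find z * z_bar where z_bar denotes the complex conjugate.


Step 1: conj(z) = -30 - 0i
Step 2: z * conj(z) = (-30)^2 + 0^2
Step 3: = 900 + 0 = 900

900


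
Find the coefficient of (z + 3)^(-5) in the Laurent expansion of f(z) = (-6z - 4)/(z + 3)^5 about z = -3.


Step 1: Write the numerator in powers of (z + 3): -6z - 4 = -6(z + 3) + (-6*(-3) - 4) = -6(z + 3) + 14
Step 2: Divide by (z + 3)^5: f(z) = 14(z + 3)^(-5) - 6(z + 3)^(-4)
Step 3: This finite sum is the Laurent series of f about z = -3.
Step 4: Coefficient of (z + 3)^(-5) = -6*(-3) - 4 = 14

14


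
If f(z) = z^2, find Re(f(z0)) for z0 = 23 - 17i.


Step 1: z0 = 23 - 17i
Step 2: z0^2 = 23^2 - (-17)^2 - 782i
Step 3: real part = 529 - 289 = 240

240


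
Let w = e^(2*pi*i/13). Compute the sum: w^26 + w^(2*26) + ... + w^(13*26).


Step 1: The sum sum_{j=1}^{n} w^(k*j) equals n if n | k, else 0.
Step 2: Here n = 13, k = 26
Step 3: Does n divide k? 13 | 26 -> True
Step 4: Sum = 13

13


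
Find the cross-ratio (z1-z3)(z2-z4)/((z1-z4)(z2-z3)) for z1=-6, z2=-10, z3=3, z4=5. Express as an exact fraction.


Step 1: (z1-z3)(z2-z4) = (-9) * (-15) = 135
Step 2: (z1-z4)(z2-z3) = (-11) * (-13) = 143
Step 3: Cross-ratio = 135/143 = 135/143

135/143


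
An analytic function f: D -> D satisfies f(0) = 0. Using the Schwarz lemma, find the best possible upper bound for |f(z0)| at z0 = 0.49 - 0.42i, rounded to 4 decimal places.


Step 1: Schwarz lemma: if f: D -> D is analytic with f(0) = 0, then |f(z)| <= |z| for all z in D, and this is sharp (f(z) = z).
Step 2: |z0|^2 = 0.49^2 + (-0.42)^2 = 0.4165
Step 3: |z0| = sqrt(0.4165) = 0.645368
Step 4: Best bound = |z0| = 0.6454

0.6454


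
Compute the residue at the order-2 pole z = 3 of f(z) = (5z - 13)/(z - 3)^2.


Step 1: Pole of order 2 at z = 3
Step 2: Res = lim d/dz [(z - 3)^2 * f(z)] as z -> 3
Step 3: (z - 3)^2 * f(z) = 5z - 13
Step 4: d/dz[5z - 13] = 5

5


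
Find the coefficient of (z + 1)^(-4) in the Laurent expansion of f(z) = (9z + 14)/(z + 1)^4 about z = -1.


Step 1: Write the numerator in powers of (z + 1): 9z + 14 = 9(z + 1) + (9*(-1) + 14) = 9(z + 1) + 5
Step 2: Divide by (z + 1)^4: f(z) = 5(z + 1)^(-4) + 9(z + 1)^(-3)
Step 3: This finite sum is the Laurent series of f about z = -1.
Step 4: Coefficient of (z + 1)^(-4) = 9*(-1) + 14 = 5

5


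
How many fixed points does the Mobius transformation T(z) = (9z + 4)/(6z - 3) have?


Step 1: Fixed points satisfy T(z) = z
Step 2: 6z^2 - 12z - 4 = 0
Step 3: Discriminant = (-12)^2 - 4*6*(-4) = 240
Step 4: Number of fixed points = 2

2


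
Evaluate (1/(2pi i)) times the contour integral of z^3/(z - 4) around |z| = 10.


Step 1: f(z) = z^3, a = 4 is inside |z| = 10
Step 2: By Cauchy integral formula: (1/(2pi*i)) * integral = f(a)
Step 3: f(4) = 4^3 = 64

64


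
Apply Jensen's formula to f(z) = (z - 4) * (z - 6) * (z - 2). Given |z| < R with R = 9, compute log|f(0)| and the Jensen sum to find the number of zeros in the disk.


Jensen's formula: (1/2pi)*integral log|f(Re^it)|dt = log|f(0)| + sum_{|a_k|<R} log(R/|a_k|)
Step 1: f(0) = (-4) * (-6) * (-2) = -48
Step 2: log|f(0)| = log|4| + log|6| + log|2| = 3.8712
Step 3: Zeros inside |z| < 9: 4, 6, 2
Step 4: Jensen sum = log(9/4) + log(9/6) + log(9/2) = 2.7205
Step 5: n(R) = number of terms in the Jensen sum = count of zeros inside |z| < 9 = 3

3


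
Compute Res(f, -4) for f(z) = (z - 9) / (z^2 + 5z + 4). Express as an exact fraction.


Step 1: Q(z) = z^2 + 5z + 4 = (z + 4)(z + 1)
Step 2: Q'(z) = 2z + 5
Step 3: Q'(-4) = -3, P(-4) = -13
Step 4: Res = P(-4)/Q'(-4) = -13/(-3) = 13/3

13/3


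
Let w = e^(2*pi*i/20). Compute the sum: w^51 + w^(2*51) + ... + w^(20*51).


Step 1: The sum sum_{j=1}^{n} w^(k*j) equals n if n | k, else 0.
Step 2: Here n = 20, k = 51
Step 3: Does n divide k? 20 | 51 -> False
Step 4: Sum = 0

0


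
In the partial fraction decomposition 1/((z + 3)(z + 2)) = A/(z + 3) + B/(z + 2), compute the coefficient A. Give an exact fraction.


Step 1: Multiply both sides by (z + 3) and set z = -3
Step 2: A = 1 / (-3 + 2)
Step 3: A = 1 / (-1)
Step 4: A = -1

-1


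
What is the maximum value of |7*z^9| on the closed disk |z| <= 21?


Step 1: On |z| = 21, |f(z)| = 7 * |z|^9 = 7 * 21^9
Step 2: By maximum modulus principle, maximum is on boundary.
Step 3: Maximum = 7 * 794280046581 = 5559960326067

5559960326067


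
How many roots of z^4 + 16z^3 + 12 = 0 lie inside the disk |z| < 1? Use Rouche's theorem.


Step 1: On |z| = 1 the three terms have sizes |z^4| = 1^4 = 1, |16z^3| = 16*1^3 = 16, |12| = 12
Step 2: The dominant term is g(z) = 16z^3; let h(z) = z^4 + 12 so f = g + h
Step 3: On |z| = 1: |g| = 16 and |h| <= 1 + 12 = 13
Step 4: Since 16 > 13, |h| < |g| on |z| = 1, so by Rouche f has the same number of zeros as g inside |z| < 1
Step 5: g(z) = 16z^3 has 3 zeros (at the origin, multiplicity 3) inside |z| < 1. Answer = 3

3


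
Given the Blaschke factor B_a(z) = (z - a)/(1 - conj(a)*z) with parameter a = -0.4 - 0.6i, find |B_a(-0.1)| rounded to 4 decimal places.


Step 1: Numerator z0 - a = -0.1 - (-0.4 - 0.6i) = 0.3 + 0.6i
Step 2: Denominator 1 - conj(a)*z0 = 1 - (-0.4 + 0.6i)*(-0.1) = 0.96 + 0.06i
Step 3: |z0 - a|^2 = 0.3^2 + 0.6^2 = 0.45; |1 - conj(a)*z0|^2 = 0.96^2 + 0.06^2 = 0.9252
Step 4: |B_a(-0.1)| = sqrt(0.45 / 0.9252) = sqrt(0.486381)
Step 5: = 0.6974

0.6974


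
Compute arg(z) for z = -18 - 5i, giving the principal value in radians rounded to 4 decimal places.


Step 1: z = -18 - 5i
Step 2: arg(z) = atan2(-5, -18)
Step 3: arg(z) = -2.8706

-2.8706


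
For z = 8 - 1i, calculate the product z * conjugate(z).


Step 1: conj(z) = 8 + 1i
Step 2: z * conj(z) = 8^2 + (-1)^2
Step 3: = 64 + 1 = 65

65


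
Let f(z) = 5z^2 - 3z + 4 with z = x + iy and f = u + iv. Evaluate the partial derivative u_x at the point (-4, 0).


Step 1: f(z) = 5(x+iy)^2 - 3(x+iy) + 4
Step 2: u = 5(x^2 - y^2) - 3x + 4
Step 3: u_x = 10x - 3
Step 4: At (-4, 0): u_x = -40 - 3 = -43

-43


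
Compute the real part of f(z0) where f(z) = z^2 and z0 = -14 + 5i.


Step 1: z0 = -14 + 5i
Step 2: z0^2 = (-14)^2 - 5^2 - 140i
Step 3: real part = 196 - 25 = 171

171


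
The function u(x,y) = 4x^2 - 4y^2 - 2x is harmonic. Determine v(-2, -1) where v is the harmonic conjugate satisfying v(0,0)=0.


Step 1: v_x = -u_y = 8y + 0
Step 2: v_y = u_x = 8x - 2
Step 3: v = 8xy - 2y + C
Step 4: v(0,0) = 0 => C = 0
Step 5: v(-2, -1) = 18

18


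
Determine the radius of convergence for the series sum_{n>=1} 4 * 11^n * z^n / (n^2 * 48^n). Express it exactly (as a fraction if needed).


Step 1: General term a_n = 4 * 11^n / (n^2 * 48^n)
Step 2: By the root test, |a_n|^(1/n) = 4^(1/n) * 11 / (n^(2/n) * 48) -> 11/48 as n -> infinity (since 4^(1/n) -> 1 and n^(2/n) -> 1)
Step 3: R = 1/lim|a_n|^(1/n) = 48/11

48/11


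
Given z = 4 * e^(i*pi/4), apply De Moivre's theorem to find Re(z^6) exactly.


Step 1: By De Moivre's theorem, z^6 = 4^6 * e^(i*6*pi/4) = 4096 * (cos(3*pi/2) + i*sin(3*pi/2))
Step 2: |z|^6 = 4^6 = 4096
Step 3: The angle 3*pi/2 already lies in [0, 2*pi)
Step 4: cos(3*pi/2) = 0
Step 5: Re(z^6) = 4096 * 0 = 0

0


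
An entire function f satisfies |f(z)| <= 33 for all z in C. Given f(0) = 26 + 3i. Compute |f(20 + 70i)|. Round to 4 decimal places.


Step 1: By Liouville's theorem, a bounded entire function is constant.
Step 2: f(z) = f(0) = 26 + 3i for all z.
Step 3: |f(w)| = |26 + 3i| = sqrt(676 + 9)
Step 4: = 26.1725

26.1725


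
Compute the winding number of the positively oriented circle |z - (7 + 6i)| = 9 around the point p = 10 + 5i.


Step 1: Center c = (7, 6), radius = 9
Step 2: |p - c|^2 = 3^2 + (-1)^2 = 10
Step 3: r^2 = 81
Step 4: |p-c| < r so winding number = 1

1


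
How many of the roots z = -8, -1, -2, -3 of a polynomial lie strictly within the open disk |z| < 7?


Step 1: Check each root:
  z = -8: |-8| = 8 >= 7
  z = -1: |-1| = 1 < 7
  z = -2: |-2| = 2 < 7
  z = -3: |-3| = 3 < 7
Step 2: Count = 3

3


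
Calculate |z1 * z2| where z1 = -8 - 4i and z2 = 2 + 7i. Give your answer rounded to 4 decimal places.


Step 1: |z1| = sqrt((-8)^2 + (-4)^2) = sqrt(80)
Step 2: |z2| = sqrt(2^2 + 7^2) = sqrt(53)
Step 3: |z1*z2| = |z1|*|z2| = sqrt(80) * sqrt(53) = sqrt(80 * 53) = sqrt(4240)
Step 4: = 65.1153

65.1153


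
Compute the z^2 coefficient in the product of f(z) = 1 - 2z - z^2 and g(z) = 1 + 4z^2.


Step 1: z^2 term in f*g comes from: (1)*(4z^2) + (-2z)*(0) + (-z^2)*(1)
Step 2: = 4 + 0 - 1
Step 3: = 3

3


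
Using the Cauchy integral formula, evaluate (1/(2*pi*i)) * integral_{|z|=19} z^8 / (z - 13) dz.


Step 1: f(z) = z^8, a = 13 is inside |z| = 19
Step 2: By Cauchy integral formula: (1/(2pi*i)) * integral = f(a)
Step 3: f(13) = 13^8 = 815730721

815730721


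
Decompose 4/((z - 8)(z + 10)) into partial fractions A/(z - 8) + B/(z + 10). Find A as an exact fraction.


Step 1: Multiply both sides by (z - 8) and set z = 8
Step 2: A = 4 / (8 + 10)
Step 3: A = 4 / 18
Step 4: A = 2/9

2/9


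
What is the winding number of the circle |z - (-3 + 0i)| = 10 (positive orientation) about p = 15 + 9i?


Step 1: Center c = (-3, 0), radius = 10
Step 2: |p - c|^2 = 18^2 + 9^2 = 405
Step 3: r^2 = 100
Step 4: |p-c| > r so winding number = 0

0


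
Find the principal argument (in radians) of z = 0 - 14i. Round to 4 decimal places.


Step 1: z = 0 - 14i
Step 2: arg(z) = atan2(-14, 0)
Step 3: arg(z) = -1.5708

-1.5708


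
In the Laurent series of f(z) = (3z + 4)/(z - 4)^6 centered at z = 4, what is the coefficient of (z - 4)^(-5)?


Step 1: Write the numerator in powers of (z - 4): 3z + 4 = 3(z - 4) + (3*4 + 4) = 3(z - 4) + 16
Step 2: Divide by (z - 4)^6: f(z) = 16(z - 4)^(-6) + 3(z - 4)^(-5)
Step 3: This finite sum is the Laurent series of f about z = 4.
Step 4: Coefficient of (z - 4)^(-5) = coefficient of (z - 4) in the re-centred numerator = 3

3


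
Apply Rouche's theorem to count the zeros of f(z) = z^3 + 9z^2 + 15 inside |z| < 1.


Step 1: On |z| = 1 the three terms have sizes |z^3| = 1^3 = 1, |9z^2| = 9*1^2 = 9, |15| = 15
Step 2: The dominant term is g(z) = 15; let h(z) = z^3 + 9z^2 so f = g + h
Step 3: On |z| = 1: |g| = 15 and |h| <= 1 + 9 = 10
Step 4: Since 15 > 10, |h| < |g| on |z| = 1, so by Rouche f has the same number of zeros as g inside |z| < 1
Step 5: g(z) = 15 is a nonzero constant with no zeros inside |z| < 1. Answer = 0

0


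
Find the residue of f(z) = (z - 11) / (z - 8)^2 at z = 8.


Step 1: Pole of order 2 at z = 8
Step 2: Res = lim d/dz [(z - 8)^2 * f(z)] as z -> 8
Step 3: (z - 8)^2 * f(z) = z - 11
Step 4: d/dz[z - 11] = 1

1


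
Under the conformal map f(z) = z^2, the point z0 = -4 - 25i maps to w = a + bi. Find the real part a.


Step 1: z0 = -4 - 25i
Step 2: z0^2 = (-4)^2 - (-25)^2 + 200i
Step 3: real part = 16 - 625 = -609

-609


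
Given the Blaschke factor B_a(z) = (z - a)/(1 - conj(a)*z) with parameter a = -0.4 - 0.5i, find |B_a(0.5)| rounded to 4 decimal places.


Step 1: Numerator z0 - a = 0.5 - (-0.4 - 0.5i) = 0.9 + 0.5i
Step 2: Denominator 1 - conj(a)*z0 = 1 - (-0.4 + 0.5i)*0.5 = 1.2 - 0.25i
Step 3: |z0 - a|^2 = 0.9^2 + 0.5^2 = 1.06; |1 - conj(a)*z0|^2 = 1.2^2 + (-0.25)^2 = 1.5025
Step 4: |B_a(0.5)| = sqrt(1.06 / 1.5025) = sqrt(0.705491)
Step 5: = 0.8399

0.8399


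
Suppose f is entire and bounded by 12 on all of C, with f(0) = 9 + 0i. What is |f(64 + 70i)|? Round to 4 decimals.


Step 1: By Liouville's theorem, a bounded entire function is constant.
Step 2: f(z) = f(0) = 9 + 0i for all z.
Step 3: |f(w)| = |9 + 0i| = sqrt(81 + 0)
Step 4: = 9.0

9.0
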